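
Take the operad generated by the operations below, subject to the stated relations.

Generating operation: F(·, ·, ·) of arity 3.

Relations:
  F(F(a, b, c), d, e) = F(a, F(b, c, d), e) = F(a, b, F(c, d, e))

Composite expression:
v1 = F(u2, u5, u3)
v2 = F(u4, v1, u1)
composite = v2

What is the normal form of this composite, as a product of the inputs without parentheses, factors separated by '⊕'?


u4 ⊕ u2 ⊕ u5 ⊕ u3 ⊕ u1

The F-tree's shape is irrelevant; the u-reading-order decides.
F(u2, u5, u3) linearizes to u2 ⊕ u5 ⊕ u3
F(u4, F(u2, u5, u3), u1) linearizes to u4 ⊕ u2 ⊕ u5 ⊕ u3 ⊕ u1


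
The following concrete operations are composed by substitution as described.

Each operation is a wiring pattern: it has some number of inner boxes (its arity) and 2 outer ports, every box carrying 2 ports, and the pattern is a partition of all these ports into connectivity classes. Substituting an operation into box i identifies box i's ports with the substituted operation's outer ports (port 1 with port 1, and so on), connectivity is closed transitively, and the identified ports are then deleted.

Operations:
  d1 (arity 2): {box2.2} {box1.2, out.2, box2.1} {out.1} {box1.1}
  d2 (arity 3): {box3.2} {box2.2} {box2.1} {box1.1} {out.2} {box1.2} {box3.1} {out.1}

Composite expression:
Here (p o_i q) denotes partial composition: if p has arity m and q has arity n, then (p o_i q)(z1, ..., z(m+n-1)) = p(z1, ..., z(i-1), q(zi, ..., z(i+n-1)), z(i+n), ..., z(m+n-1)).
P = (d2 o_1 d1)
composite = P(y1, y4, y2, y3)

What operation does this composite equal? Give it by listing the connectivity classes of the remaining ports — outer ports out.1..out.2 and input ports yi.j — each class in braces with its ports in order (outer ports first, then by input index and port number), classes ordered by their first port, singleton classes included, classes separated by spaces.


{out.1} {out.2} {y1.1} {y1.2, y4.1} {y2.1} {y2.2} {y3.1} {y3.2} {y4.2}

Reachability decides: close wires over d2-identified ports.
stage d1: inputs (y1, y4), connectivity {out.1} {out.2, y1.2, y4.1} {y1.1} {y4.2}, out.j its boundary
stage d2: inputs (y1, y4, y2, y3), connectivity {out.1} {out.2} {y1.1} {y1.2, y4.1} {y2.1} {y2.2} {y3.1} {y3.2} {y4.2}, out.j its boundary


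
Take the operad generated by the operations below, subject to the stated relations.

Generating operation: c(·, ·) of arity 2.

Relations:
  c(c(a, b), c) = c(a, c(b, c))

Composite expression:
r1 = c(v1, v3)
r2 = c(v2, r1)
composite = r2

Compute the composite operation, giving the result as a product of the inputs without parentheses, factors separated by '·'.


All parenthesizations of c agree; list the v-inputs left to right.
c(v1, v3) reduces to v1 · v3
c(v2, c(v1, v3)) reduces to v2 · v1 · v3

v2 · v1 · v3


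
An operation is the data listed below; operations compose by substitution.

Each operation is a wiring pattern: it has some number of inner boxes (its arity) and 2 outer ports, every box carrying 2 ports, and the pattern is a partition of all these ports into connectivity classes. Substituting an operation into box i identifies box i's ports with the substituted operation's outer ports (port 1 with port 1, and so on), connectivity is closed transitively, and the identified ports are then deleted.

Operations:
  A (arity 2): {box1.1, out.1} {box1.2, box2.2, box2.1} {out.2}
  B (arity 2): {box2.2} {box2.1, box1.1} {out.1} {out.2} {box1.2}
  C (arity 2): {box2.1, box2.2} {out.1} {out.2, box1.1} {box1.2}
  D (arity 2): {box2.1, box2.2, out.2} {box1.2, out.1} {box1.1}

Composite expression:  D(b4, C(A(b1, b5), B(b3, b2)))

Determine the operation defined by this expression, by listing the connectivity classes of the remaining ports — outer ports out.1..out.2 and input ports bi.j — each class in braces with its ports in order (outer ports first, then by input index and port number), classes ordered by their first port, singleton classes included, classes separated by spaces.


Substituting into D glues patterns; closure does the rest.
A over (b1, b5) gives {out.1, b1.1} {out.2} {b1.2, b5.1, b5.2}, out.j being that stage's outer ports
B over (b3, b2) gives {out.1} {out.2} {b2.1, b3.1} {b2.2} {b3.2}, out.j being that stage's outer ports
C over (b1, b5, b3, b2) gives {out.1} {out.2, b1.1} {b1.2, b5.1, b5.2} {b2.1, b3.1} {b2.2} {b3.2}, out.j being that stage's outer ports
D over (b4, b1, b5, b3, b2) gives {out.1, b4.2} {out.2, b1.1} {b1.2, b5.1, b5.2} {b2.1, b3.1} {b2.2} {b3.2} {b4.1}, out.j being that stage's outer ports

{out.1, b4.2} {out.2, b1.1} {b1.2, b5.1, b5.2} {b2.1, b3.1} {b2.2} {b3.2} {b4.1}


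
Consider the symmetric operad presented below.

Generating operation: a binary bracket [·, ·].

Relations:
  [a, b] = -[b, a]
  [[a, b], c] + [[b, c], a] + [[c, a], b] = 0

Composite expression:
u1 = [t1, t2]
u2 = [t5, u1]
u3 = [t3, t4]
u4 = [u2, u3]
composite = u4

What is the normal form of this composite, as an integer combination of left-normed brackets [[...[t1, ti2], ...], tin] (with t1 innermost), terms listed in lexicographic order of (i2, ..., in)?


-[[[[t1, t2], t5], t3], t4] + [[[[t1, t2], t5], t4], t3]

Left-normed coefficients sit on the t1-initial expansion words.
Composite bracket: [[t5, [t1, t2]], [t3, t4]]
Full expansion: 16 signed words from ab - ba (2^4 = 16).
Only words starting with t1 matter:
  word t1t2t5t3t4 has sign -1, contributing -[[[[t1, t2], t5], t3], t4]
  word t1t2t5t4t3 has sign +1, contributing +[[[[t1, t2], t5], t4], t3]


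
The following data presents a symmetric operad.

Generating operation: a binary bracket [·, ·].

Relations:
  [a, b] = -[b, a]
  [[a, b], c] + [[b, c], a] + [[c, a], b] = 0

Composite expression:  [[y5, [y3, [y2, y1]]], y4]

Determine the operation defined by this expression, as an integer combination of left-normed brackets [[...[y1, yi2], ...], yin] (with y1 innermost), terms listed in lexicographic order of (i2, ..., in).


-[[[[y1, y2], y3], y5], y4]

Expand each bracket as ab - ba; the y1-initial words give the coefficients.
Composite bracket: [[y5, [y3, [y2, y1]]], y4]
Each bracket splits as ab - ba, giving 16 signed words (2^4 = 16).
Keep just the words that open with y1:
  y1y2y3y5y4 (sign -1) contributes -[[[[y1, y2], y3], y5], y4]


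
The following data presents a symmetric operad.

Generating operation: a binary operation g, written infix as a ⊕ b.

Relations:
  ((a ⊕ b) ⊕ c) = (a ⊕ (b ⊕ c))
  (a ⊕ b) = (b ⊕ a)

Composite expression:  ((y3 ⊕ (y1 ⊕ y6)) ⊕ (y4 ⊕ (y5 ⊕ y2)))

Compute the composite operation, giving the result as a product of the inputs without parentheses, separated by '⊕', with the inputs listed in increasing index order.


y1 ⊕ y2 ⊕ y3 ⊕ y4 ⊕ y5 ⊕ y6

Key point: g commutes, so take the y-inputs in any fixed order.
(y1 ⊕ y6) reduces to y1 ⊕ y6
(y3 ⊕ (y1 ⊕ y6)) reduces to y3 ⊕ y1 ⊕ y6
(y5 ⊕ y2) reduces to y5 ⊕ y2
(y4 ⊕ (y5 ⊕ y2)) reduces to y4 ⊕ y5 ⊕ y2
((y3 ⊕ (y1 ⊕ y6)) ⊕ (y4 ⊕ (y5 ⊕ y2))) reduces to y3 ⊕ y1 ⊕ y6 ⊕ y4 ⊕ y5 ⊕ y2
sorting the factors by input index: y1 ⊕ y2 ⊕ y3 ⊕ y4 ⊕ y5 ⊕ y6


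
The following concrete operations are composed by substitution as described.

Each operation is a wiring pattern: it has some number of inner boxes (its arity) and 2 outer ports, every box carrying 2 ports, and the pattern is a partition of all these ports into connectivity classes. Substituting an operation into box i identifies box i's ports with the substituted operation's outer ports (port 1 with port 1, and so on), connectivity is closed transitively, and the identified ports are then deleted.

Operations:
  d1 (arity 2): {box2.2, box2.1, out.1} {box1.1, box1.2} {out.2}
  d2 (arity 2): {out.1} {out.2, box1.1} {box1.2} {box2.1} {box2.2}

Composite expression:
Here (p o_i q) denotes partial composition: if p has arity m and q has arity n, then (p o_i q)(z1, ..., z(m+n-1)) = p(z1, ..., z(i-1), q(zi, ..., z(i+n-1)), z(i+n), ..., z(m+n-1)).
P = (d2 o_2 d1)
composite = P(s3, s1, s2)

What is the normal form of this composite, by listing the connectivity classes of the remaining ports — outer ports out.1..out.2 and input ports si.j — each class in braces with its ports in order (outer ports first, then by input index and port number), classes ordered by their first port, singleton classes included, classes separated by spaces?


{out.1} {out.2, s3.1} {s1.1, s1.2} {s2.1, s2.2} {s3.2}

Substituting into d2 glues patterns; closure does the rest.
the subtree at d1 composes to {out.1, s2.1, s2.2} {out.2} {s1.1, s1.2} on (s1, s2); out.j = own outer ports
the subtree at d2 composes to {out.1} {out.2, s3.1} {s1.1, s1.2} {s2.1, s2.2} {s3.2} on (s3, s1, s2); out.j = own outer ports


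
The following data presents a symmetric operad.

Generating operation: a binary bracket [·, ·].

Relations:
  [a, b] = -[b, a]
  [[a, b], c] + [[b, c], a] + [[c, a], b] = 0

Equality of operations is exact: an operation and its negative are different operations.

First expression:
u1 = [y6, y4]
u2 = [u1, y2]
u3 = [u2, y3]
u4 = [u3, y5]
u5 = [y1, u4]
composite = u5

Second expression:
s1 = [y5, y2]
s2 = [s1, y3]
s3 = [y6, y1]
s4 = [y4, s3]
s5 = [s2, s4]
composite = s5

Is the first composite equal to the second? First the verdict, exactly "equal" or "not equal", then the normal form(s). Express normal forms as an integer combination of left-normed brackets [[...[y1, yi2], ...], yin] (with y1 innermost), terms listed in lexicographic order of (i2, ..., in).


not equal; first: [[[[[y1, y2], y4], y6], y3], y5] - [[[[[y1, y2], y6], y4], y3], y5] - [[[[[y1, y3], y2], y4], y6], y5] + [[[[[y1, y3], y2], y6], y4], y5] + [[[[[y1, y3], y4], y6], y2], y5] - [[[[[y1, y3], y6], y4], y2], y5] - [[[[[y1, y4], y6], y2], y3], y5] - [[[[[y1, y5], y2], y4], y6], y3] + [[[[[y1, y5], y2], y6], y4], y3] + [[[[[y1, y5], y3], y2], y4], y6] - [[[[[y1, y5], y3], y2], y6], y4] - [[[[[y1, y5], y3], y4], y6], y2] + [[[[[y1, y5], y3], y6], y4], y2] + [[[[[y1, y5], y4], y6], y2], y3] - [[[[[y1, y5], y6], y4], y2], y3] + [[[[[y1, y6], y4], y2], y3], y5]; second: [[[[[y1, y6], y4], y2], y5], y3] - [[[[[y1, y6], y4], y3], y2], y5] + [[[[[y1, y6], y4], y3], y5], y2] - [[[[[y1, y6], y4], y5], y2], y3]

The first expression, normalized: [[[[[y1, y2], y4], y6], y3], y5] - [[[[[y1, y2], y6], y4], y3], y5] - [[[[[y1, y3], y2], y4], y6], y5] + [[[[[y1, y3], y2], y6], y4], y5] + [[[[[y1, y3], y4], y6], y2], y5] - [[[[[y1, y3], y6], y4], y2], y5] - [[[[[y1, y4], y6], y2], y3], y5] - [[[[[y1, y5], y2], y4], y6], y3] + [[[[[y1, y5], y2], y6], y4], y3] + [[[[[y1, y5], y3], y2], y4], y6] - [[[[[y1, y5], y3], y2], y6], y4] - [[[[[y1, y5], y3], y4], y6], y2] + [[[[[y1, y5], y3], y6], y4], y2] + [[[[[y1, y5], y4], y6], y2], y3] - [[[[[y1, y5], y6], y4], y2], y3] + [[[[[y1, y6], y4], y2], y3], y5]
The second expression, normalized: [[[[[y1, y6], y4], y2], y5], y3] - [[[[[y1, y6], y4], y3], y2], y5] + [[[[[y1, y6], y4], y3], y5], y2] - [[[[[y1, y6], y4], y5], y2], y3]
They disagree, so not equal.


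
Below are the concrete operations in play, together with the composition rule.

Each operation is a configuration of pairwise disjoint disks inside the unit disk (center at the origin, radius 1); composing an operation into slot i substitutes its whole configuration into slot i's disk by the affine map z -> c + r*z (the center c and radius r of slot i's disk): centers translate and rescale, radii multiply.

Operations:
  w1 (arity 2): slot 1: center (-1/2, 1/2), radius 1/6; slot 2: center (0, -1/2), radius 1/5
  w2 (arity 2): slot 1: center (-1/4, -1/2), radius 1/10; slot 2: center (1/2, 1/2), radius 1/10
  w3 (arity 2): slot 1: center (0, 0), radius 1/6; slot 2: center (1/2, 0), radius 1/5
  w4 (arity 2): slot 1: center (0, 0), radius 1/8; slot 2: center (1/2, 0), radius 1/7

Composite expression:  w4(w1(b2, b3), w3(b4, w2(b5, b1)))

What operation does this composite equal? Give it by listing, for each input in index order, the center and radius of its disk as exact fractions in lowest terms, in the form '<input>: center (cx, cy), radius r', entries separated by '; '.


b1: center (41/70, 1/70), radius 1/350; b2: center (-1/16, 1/16), radius 1/48; b3: center (0, -1/16), radius 1/40; b4: center (1/2, 0), radius 1/42; b5: center (79/140, -1/70), radius 1/350

Only the slot chain above each b matters under w4; compose those maps.
b2 passes through 2 substitutions, ending at center (-1/16, 1/16), radius 1/48
b3 passes through 2 substitutions, ending at center (0, -1/16), radius 1/40
b4 passes through 2 substitutions, ending at center (1/2, 0), radius 1/42
b5 passes through 3 substitutions, ending at center (79/140, -1/70), radius 1/350
b1 passes through 3 substitutions, ending at center (41/70, 1/70), radius 1/350


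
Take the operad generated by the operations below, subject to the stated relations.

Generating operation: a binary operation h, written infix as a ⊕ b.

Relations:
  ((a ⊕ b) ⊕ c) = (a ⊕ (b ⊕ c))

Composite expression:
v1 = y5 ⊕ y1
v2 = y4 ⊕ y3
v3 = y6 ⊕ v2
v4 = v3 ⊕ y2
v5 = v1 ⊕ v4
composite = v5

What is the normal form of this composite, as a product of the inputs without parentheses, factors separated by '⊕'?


The h-tree's shape is irrelevant; the y-reading-order decides.
(y5 ⊕ y1) unparenthesizes to y5 ⊕ y1
(y4 ⊕ y3) unparenthesizes to y4 ⊕ y3
(y6 ⊕ (y4 ⊕ y3)) unparenthesizes to y6 ⊕ y4 ⊕ y3
((y6 ⊕ (y4 ⊕ y3)) ⊕ y2) unparenthesizes to y6 ⊕ y4 ⊕ y3 ⊕ y2
((y5 ⊕ y1) ⊕ ((y6 ⊕ (y4 ⊕ y3)) ⊕ y2)) unparenthesizes to y5 ⊕ y1 ⊕ y6 ⊕ y4 ⊕ y3 ⊕ y2

y5 ⊕ y1 ⊕ y6 ⊕ y4 ⊕ y3 ⊕ y2


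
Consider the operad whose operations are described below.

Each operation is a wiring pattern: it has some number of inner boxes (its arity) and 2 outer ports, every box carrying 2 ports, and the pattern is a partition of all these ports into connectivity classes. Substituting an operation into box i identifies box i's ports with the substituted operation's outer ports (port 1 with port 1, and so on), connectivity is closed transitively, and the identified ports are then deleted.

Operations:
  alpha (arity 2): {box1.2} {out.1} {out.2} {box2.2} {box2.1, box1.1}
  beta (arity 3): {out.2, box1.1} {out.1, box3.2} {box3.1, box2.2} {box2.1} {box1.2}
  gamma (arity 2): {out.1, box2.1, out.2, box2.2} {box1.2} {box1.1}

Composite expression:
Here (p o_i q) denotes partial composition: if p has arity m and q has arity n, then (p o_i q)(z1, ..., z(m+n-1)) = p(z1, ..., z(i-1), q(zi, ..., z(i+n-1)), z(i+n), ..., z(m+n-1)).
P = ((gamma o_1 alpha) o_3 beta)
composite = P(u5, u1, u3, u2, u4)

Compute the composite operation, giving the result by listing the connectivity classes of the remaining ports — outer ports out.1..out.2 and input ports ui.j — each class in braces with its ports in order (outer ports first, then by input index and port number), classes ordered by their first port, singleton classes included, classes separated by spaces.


Substituting into gamma glues patterns; closure does the rest.
after alpha, the pattern on (u5, u1) reads {out.1} {out.2} {u1.1, u5.1} {u1.2} {u5.2} (out.j = its outer ports)
after beta, the pattern on (u3, u2, u4) reads {out.1, u4.2} {out.2, u3.1} {u2.1} {u2.2, u4.1} {u3.2} (out.j = its outer ports)
after gamma, the pattern on (u5, u1, u3, u2, u4) reads {out.1, out.2, u3.1, u4.2} {u1.1, u5.1} {u1.2} {u2.1} {u2.2, u4.1} {u3.2} {u5.2} (out.j = its outer ports)

{out.1, out.2, u3.1, u4.2} {u1.1, u5.1} {u1.2} {u2.1} {u2.2, u4.1} {u3.2} {u5.2}


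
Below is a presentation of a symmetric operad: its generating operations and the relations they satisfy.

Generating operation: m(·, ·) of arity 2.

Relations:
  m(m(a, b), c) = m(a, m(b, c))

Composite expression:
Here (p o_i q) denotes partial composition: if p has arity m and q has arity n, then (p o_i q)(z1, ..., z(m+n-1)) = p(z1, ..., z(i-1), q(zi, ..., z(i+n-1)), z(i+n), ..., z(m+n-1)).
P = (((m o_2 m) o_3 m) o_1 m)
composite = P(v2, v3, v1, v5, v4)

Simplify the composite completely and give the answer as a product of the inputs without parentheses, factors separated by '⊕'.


Associativity of m dissolves the nesting; only the v-input order survives.
m(v2, v3) flattens to v2 ⊕ v3
m(v5, v4) flattens to v5 ⊕ v4
m(v1, m(v5, v4)) flattens to v1 ⊕ v5 ⊕ v4
m(m(v2, v3), m(v1, m(v5, v4))) flattens to v2 ⊕ v3 ⊕ v1 ⊕ v5 ⊕ v4

v2 ⊕ v3 ⊕ v1 ⊕ v5 ⊕ v4


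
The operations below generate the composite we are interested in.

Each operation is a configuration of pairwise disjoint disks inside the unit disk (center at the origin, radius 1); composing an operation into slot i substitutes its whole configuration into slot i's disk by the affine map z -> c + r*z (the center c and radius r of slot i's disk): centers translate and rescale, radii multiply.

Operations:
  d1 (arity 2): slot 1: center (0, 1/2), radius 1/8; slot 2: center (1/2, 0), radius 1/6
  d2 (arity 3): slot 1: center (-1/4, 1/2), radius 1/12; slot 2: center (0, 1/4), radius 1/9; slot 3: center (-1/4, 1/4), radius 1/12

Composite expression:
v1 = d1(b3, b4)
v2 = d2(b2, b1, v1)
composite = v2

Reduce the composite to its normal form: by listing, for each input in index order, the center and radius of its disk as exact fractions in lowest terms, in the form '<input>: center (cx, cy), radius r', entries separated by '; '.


b1: center (0, 1/4), radius 1/9; b2: center (-1/4, 1/2), radius 1/12; b3: center (-1/4, 7/24), radius 1/96; b4: center (-5/24, 1/4), radius 1/72

Affine substitution under d2: radii multiply and b-centers shift.
b2: after 1 affine step, its disk has center (-1/4, 1/2), radius 1/12
b1: after 1 affine step, its disk has center (0, 1/4), radius 1/9
b3: after 2 affine steps, its disk has center (-1/4, 7/24), radius 1/96
b4: after 2 affine steps, its disk has center (-5/24, 1/4), radius 1/72


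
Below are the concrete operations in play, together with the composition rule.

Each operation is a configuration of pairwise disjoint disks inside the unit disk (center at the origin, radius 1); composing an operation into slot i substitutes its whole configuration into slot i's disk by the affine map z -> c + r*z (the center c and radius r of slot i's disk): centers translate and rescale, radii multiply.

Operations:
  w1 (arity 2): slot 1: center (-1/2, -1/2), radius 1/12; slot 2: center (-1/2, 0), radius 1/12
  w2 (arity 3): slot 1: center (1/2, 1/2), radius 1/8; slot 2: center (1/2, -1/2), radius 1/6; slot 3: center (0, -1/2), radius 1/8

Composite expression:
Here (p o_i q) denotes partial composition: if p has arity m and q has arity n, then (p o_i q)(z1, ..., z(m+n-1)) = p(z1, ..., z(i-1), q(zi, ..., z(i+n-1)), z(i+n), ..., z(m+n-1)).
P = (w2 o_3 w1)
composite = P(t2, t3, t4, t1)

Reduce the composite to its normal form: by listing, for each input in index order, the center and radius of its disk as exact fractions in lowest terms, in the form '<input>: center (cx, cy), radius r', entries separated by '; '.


Follow each t-input down from w2: c' goes to c + r*c', radius to r*r'.
t2: after 1 affine step, its disk has center (1/2, 1/2), radius 1/8
t3: after 1 affine step, its disk has center (1/2, -1/2), radius 1/6
t4: after 2 affine steps, its disk has center (-1/16, -9/16), radius 1/96
t1: after 2 affine steps, its disk has center (-1/16, -1/2), radius 1/96

t1: center (-1/16, -1/2), radius 1/96; t2: center (1/2, 1/2), radius 1/8; t3: center (1/2, -1/2), radius 1/6; t4: center (-1/16, -9/16), radius 1/96


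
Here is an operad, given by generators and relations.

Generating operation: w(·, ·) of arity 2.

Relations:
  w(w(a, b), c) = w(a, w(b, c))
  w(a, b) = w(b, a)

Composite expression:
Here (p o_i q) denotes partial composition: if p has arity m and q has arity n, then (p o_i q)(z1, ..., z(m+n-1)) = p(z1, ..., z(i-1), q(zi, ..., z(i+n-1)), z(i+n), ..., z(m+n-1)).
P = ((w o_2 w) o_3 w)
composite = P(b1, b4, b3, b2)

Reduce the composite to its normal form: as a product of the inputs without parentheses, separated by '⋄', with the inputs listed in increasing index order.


b1 ⋄ b2 ⋄ b3 ⋄ b4

Both nesting and order wash out for w; what remains is which b's occur.
w(b3, b2) linearizes to b3 ⋄ b2
w(b4, w(b3, b2)) linearizes to b4 ⋄ b3 ⋄ b2
w(b1, w(b4, w(b3, b2))) linearizes to b1 ⋄ b4 ⋄ b3 ⋄ b2
the factors in increasing index order: b1 ⋄ b2 ⋄ b3 ⋄ b4


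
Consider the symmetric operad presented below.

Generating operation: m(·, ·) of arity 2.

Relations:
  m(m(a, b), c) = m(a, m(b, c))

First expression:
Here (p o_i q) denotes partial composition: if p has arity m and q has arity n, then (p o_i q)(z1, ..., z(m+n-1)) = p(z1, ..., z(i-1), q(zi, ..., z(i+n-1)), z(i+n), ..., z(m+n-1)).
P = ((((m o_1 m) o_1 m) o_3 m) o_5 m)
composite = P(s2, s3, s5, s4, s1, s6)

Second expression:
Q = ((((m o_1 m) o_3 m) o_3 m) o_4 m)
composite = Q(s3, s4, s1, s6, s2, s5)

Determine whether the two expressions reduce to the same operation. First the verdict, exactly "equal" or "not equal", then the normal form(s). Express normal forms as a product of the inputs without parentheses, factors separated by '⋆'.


not equal: they reduce to s2 ⋆ s3 ⋆ s5 ⋆ s4 ⋆ s1 ⋆ s6 and s3 ⋆ s4 ⋆ s1 ⋆ s6 ⋆ s2 ⋆ s5

Normal form of the first expression: s2 ⋆ s3 ⋆ s5 ⋆ s4 ⋆ s1 ⋆ s6
Normal form of the second expression: s3 ⋆ s4 ⋆ s1 ⋆ s6 ⋆ s2 ⋆ s5
The forms do not match — not equal.


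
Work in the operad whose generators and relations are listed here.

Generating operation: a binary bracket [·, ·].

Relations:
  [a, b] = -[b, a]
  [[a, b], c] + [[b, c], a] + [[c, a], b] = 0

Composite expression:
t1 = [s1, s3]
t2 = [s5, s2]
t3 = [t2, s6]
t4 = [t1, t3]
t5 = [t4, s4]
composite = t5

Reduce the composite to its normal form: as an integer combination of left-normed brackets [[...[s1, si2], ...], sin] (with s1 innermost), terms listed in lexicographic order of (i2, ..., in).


-[[[[[s1, s3], s2], s5], s6], s4] + [[[[[s1, s3], s5], s2], s6], s4] + [[[[[s1, s3], s6], s2], s5], s4] - [[[[[s1, s3], s6], s5], s2], s4]


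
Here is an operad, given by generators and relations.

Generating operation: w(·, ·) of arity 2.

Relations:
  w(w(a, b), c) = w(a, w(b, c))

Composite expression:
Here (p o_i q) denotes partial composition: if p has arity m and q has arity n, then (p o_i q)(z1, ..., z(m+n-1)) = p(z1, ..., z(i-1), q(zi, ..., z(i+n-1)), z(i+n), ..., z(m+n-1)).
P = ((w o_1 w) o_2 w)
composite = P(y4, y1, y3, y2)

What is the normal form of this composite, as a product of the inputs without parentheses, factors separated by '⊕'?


y4 ⊕ y1 ⊕ y3 ⊕ y2


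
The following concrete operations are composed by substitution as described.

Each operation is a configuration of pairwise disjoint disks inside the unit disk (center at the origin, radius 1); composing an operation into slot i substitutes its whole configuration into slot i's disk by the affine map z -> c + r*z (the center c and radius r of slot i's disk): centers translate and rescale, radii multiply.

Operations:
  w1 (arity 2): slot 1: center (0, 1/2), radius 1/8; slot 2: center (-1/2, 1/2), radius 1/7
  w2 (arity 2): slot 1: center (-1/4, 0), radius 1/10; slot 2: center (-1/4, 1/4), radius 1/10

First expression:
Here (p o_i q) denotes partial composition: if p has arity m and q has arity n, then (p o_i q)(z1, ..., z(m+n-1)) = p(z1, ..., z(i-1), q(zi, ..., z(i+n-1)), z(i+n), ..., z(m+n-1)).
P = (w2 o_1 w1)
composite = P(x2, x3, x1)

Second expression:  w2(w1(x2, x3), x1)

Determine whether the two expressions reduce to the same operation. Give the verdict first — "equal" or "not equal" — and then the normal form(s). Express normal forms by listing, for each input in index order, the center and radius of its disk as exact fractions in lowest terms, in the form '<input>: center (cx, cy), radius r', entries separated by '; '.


equal — both sides give x1: center (-1/4, 1/4), radius 1/10; x2: center (-1/4, 1/20), radius 1/80; x3: center (-3/10, 1/20), radius 1/70


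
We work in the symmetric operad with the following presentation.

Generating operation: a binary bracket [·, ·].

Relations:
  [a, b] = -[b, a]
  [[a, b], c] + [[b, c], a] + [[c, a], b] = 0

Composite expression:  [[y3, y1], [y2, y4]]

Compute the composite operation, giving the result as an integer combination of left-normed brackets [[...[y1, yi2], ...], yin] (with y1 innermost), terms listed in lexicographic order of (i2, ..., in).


-[[[y1, y3], y2], y4] + [[[y1, y3], y4], y2]

A multilinear Lie element is pinned by y1-initial words (y1 innermost).
Composite bracket: [[y3, y1], [y2, y4]]
Applying ab - ba throughout gives 8 signed words (2^3 = 8).
Only words starting with y1 matter:
  y1y3y2y4 (sign -1) contributes -[[[y1, y3], y2], y4]
  y1y3y4y2 (sign +1) contributes +[[[y1, y3], y4], y2]


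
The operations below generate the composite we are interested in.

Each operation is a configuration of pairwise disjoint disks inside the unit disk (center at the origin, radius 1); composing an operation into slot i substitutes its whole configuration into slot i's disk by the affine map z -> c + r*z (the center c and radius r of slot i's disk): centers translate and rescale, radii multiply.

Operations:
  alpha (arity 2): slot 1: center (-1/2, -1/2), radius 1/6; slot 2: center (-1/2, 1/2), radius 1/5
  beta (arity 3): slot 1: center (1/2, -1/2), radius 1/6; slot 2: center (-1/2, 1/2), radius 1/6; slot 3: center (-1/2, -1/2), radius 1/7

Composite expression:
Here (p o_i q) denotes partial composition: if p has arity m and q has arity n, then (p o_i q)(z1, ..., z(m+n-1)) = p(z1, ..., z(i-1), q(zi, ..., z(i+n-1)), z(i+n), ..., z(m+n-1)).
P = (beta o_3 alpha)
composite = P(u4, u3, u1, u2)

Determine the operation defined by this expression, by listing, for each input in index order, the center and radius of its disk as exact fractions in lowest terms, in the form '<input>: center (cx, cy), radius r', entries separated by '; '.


u1: center (-4/7, -4/7), radius 1/42; u2: center (-4/7, -3/7), radius 1/35; u3: center (-1/2, 1/2), radius 1/6; u4: center (1/2, -1/2), radius 1/6

Affine substitution under beta: radii multiply and u-centers shift.
u4 passes through 1 substitution, ending at center (1/2, -1/2), radius 1/6
u3 passes through 1 substitution, ending at center (-1/2, 1/2), radius 1/6
u1 passes through 2 substitutions, ending at center (-4/7, -4/7), radius 1/42
u2 passes through 2 substitutions, ending at center (-4/7, -3/7), radius 1/35


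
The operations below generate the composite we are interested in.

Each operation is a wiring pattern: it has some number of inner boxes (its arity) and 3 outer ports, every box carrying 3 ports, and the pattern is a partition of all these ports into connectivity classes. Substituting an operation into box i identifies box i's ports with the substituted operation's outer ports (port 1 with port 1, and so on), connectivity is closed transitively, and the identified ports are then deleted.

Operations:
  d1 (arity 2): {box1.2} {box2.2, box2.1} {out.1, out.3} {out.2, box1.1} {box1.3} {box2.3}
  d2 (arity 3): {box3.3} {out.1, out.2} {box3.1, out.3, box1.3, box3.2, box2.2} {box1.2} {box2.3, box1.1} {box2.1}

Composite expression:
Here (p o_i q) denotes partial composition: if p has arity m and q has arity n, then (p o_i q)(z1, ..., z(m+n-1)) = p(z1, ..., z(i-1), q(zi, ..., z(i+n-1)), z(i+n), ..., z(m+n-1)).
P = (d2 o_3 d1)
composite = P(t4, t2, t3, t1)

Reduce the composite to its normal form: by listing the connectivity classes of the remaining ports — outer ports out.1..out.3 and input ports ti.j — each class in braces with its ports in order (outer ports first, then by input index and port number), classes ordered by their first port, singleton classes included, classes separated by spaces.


{out.1, out.2} {out.3, t2.2, t3.1, t4.3} {t1.1, t1.2} {t1.3} {t2.1} {t2.3, t4.1} {t3.2} {t3.3} {t4.2}

Connectivity passes through glued d2-boundaries; trace each wire chain.
stage d1: inputs (t3, t1), connectivity {out.1, out.3} {out.2, t3.1} {t1.1, t1.2} {t1.3} {t3.2} {t3.3}, out.j its boundary
stage d2: inputs (t4, t2, t3, t1), connectivity {out.1, out.2} {out.3, t2.2, t3.1, t4.3} {t1.1, t1.2} {t1.3} {t2.1} {t2.3, t4.1} {t3.2} {t3.3} {t4.2}, out.j its boundary


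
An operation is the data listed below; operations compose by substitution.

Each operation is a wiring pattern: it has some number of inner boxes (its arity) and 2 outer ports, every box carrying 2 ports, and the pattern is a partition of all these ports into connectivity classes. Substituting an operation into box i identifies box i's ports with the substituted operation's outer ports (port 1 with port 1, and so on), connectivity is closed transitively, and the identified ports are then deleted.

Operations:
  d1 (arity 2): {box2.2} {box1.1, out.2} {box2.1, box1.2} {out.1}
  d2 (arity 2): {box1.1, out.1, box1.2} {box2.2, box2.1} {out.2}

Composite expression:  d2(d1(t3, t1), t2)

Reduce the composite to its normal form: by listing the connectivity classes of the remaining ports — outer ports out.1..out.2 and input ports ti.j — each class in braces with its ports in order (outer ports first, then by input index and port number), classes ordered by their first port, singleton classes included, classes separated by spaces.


{out.1, t3.1} {out.2} {t1.1, t3.2} {t1.2} {t2.1, t2.2}

After gluing at d2, chains via deleted ports link the t-ports.
after d1, the pattern on (t3, t1) reads {out.1} {out.2, t3.1} {t1.1, t3.2} {t1.2} (out.j = its outer ports)
after d2, the pattern on (t3, t1, t2) reads {out.1, t3.1} {out.2} {t1.1, t3.2} {t1.2} {t2.1, t2.2} (out.j = its outer ports)


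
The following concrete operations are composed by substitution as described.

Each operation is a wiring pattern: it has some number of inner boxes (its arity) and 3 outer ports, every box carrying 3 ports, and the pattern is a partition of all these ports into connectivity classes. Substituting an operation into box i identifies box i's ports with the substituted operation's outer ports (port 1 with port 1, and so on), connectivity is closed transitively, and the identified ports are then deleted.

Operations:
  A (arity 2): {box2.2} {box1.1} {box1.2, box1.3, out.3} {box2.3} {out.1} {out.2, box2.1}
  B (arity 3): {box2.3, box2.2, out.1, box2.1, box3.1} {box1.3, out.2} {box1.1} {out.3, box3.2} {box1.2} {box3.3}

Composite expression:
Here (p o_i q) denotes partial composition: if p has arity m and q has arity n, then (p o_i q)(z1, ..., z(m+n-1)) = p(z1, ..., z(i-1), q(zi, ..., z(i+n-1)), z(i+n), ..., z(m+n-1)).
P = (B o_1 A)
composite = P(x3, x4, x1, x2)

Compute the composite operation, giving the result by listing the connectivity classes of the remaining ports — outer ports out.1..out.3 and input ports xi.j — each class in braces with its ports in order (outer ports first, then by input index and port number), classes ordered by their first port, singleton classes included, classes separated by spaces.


{out.1, x1.1, x1.2, x1.3, x2.1} {out.2, x3.2, x3.3} {out.3, x2.2} {x2.3} {x3.1} {x4.1} {x4.2} {x4.3}

Connectivity passes through glued B-boundaries; trace each wire chain.
through A, on inputs (x3, x4): {out.1} {out.2, x4.1} {out.3, x3.2, x3.3} {x3.1} {x4.2} {x4.3} (out.j = stage outer ports)
through B, on inputs (x3, x4, x1, x2): {out.1, x1.1, x1.2, x1.3, x2.1} {out.2, x3.2, x3.3} {out.3, x2.2} {x2.3} {x3.1} {x4.1} {x4.2} {x4.3} (out.j = stage outer ports)


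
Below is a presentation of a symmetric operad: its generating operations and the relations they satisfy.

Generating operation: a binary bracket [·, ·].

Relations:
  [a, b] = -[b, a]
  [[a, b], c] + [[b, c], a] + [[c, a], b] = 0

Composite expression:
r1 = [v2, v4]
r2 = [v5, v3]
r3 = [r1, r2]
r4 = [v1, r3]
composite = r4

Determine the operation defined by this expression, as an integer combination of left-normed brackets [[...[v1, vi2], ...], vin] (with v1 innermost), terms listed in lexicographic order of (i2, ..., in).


-[[[[v1, v2], v4], v3], v5] + [[[[v1, v2], v4], v5], v3] + [[[[v1, v3], v5], v2], v4] - [[[[v1, v3], v5], v4], v2] + [[[[v1, v4], v2], v3], v5] - [[[[v1, v4], v2], v5], v3] - [[[[v1, v5], v3], v2], v4] + [[[[v1, v5], v3], v4], v2]

A multilinear Lie element is pinned by v1-initial words (v1 innermost).
Composite bracket: [v1, [[v2, v4], [v5, v3]]]
Applying ab - ba throughout gives 16 signed words (2^4 = 16).
Collect the words opening with v1:
  v1v2v4v3v5 appears with sign -1, giving the term -[[[[v1, v2], v4], v3], v5]
  v1v2v4v5v3 appears with sign +1, giving the term +[[[[v1, v2], v4], v5], v3]
  v1v3v5v2v4 appears with sign +1, giving the term +[[[[v1, v3], v5], v2], v4]
  v1v3v5v4v2 appears with sign -1, giving the term -[[[[v1, v3], v5], v4], v2]
  v1v4v2v3v5 appears with sign +1, giving the term +[[[[v1, v4], v2], v3], v5]
  v1v4v2v5v3 appears with sign -1, giving the term -[[[[v1, v4], v2], v5], v3]
  v1v5v3v2v4 appears with sign -1, giving the term -[[[[v1, v5], v3], v2], v4]
  v1v5v3v4v2 appears with sign +1, giving the term +[[[[v1, v5], v3], v4], v2]


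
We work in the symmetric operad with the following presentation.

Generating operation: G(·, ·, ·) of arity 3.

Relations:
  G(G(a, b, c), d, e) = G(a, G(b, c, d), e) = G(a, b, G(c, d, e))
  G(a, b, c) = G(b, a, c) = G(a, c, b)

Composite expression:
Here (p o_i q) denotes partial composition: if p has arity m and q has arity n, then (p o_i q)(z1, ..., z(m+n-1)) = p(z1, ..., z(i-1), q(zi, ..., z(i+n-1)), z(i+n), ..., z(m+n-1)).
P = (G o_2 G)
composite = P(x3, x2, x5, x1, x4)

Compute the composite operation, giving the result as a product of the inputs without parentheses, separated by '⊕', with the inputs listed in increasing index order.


x1 ⊕ x2 ⊕ x3 ⊕ x4 ⊕ x5


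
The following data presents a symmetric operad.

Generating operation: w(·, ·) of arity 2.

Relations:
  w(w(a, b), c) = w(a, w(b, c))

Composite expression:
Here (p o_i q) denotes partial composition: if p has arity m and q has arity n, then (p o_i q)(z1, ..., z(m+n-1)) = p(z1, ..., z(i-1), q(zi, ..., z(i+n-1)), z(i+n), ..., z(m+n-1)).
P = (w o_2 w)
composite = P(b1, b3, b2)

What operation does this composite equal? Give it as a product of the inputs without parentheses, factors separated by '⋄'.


b1 ⋄ b3 ⋄ b2

Associativity of w dissolves the nesting; only the b-input order survives.
w(b3, b2) collapses to b3 ⋄ b2
w(b1, w(b3, b2)) collapses to b1 ⋄ b3 ⋄ b2


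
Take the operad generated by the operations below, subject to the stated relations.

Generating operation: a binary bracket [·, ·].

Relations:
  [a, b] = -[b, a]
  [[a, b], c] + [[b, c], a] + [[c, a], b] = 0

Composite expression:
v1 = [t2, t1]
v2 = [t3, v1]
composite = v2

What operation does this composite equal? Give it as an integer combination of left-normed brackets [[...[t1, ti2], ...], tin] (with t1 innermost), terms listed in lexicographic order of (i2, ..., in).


[[t1, t2], t3]

In the tensor algebra, words opening t1 carry the t1-anchored form.
Composite bracket: [t3, [t2, t1]]
Applying ab - ba throughout gives 4 signed words (2^2 = 4).
Words beginning with t1 determine it all:
  sign of t1t2t3 is +1, so it contributes +[[t1, t2], t3]


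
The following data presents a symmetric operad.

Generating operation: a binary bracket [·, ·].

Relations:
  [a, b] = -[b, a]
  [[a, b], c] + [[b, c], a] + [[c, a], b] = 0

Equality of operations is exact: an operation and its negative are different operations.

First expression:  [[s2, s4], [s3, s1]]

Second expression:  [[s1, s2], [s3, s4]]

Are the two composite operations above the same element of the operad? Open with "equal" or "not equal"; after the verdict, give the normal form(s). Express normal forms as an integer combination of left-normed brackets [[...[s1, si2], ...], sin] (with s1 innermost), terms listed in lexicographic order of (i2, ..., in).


not equal; the first gives [[[s1, s3], s2], s4] - [[[s1, s3], s4], s2] and the second [[[s1, s2], s3], s4] - [[[s1, s2], s4], s3]

The first composite normalizes to [[[s1, s3], s2], s4] - [[[s1, s3], s4], s2]
The second composite normalizes to [[[s1, s2], s3], s4] - [[[s1, s2], s4], s3]
The forms do not match — not equal.


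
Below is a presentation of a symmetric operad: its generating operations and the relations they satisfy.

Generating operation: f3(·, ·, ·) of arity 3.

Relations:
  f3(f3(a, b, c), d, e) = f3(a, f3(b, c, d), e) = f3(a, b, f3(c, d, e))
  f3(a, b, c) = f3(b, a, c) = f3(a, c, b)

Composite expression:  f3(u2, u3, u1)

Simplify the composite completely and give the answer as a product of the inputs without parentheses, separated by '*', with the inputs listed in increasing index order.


u1 * u2 * u3

Both nesting and order wash out for f3; what remains is which u's occur.
f3(u2, u3, u1) reduces to u2 * u3 * u1
reordering the factors by index: u1 * u2 * u3


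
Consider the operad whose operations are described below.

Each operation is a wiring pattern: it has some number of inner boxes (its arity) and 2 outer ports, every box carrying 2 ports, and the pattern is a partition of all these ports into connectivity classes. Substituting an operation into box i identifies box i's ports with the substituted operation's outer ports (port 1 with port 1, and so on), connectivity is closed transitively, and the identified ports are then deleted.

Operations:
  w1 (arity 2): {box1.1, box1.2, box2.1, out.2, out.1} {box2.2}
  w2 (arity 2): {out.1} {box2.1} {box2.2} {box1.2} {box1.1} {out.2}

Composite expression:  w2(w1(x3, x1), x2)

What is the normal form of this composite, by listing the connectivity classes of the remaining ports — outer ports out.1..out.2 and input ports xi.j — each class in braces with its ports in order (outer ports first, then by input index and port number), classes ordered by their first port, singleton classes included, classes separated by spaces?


{out.1} {out.2} {x1.1, x3.1, x3.2} {x1.2} {x2.1} {x2.2}

After gluing at w2, chains via deleted ports link the x-ports.
w1 over (x3, x1) gives {out.1, out.2, x1.1, x3.1, x3.2} {x1.2}, out.j being that stage's outer ports
w2 over (x3, x1, x2) gives {out.1} {out.2} {x1.1, x3.1, x3.2} {x1.2} {x2.1} {x2.2}, out.j being that stage's outer ports


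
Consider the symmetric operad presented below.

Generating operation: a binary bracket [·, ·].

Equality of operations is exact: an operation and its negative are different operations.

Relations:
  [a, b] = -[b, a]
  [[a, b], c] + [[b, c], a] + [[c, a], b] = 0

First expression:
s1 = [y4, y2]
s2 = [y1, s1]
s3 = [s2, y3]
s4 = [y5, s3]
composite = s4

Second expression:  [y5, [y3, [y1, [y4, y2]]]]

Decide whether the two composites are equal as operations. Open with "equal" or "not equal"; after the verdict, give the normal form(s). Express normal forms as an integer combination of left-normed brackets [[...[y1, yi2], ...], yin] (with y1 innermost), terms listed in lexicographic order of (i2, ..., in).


Reducing the first expression gives [[[[y1, y2], y4], y3], y5] - [[[[y1, y4], y2], y3], y5]
Reducing the second expression gives -[[[[y1, y2], y4], y3], y5] + [[[[y1, y4], y2], y3], y5]
The normal forms differ: not equal.

not equal; first: [[[[y1, y2], y4], y3], y5] - [[[[y1, y4], y2], y3], y5]; second: -[[[[y1, y2], y4], y3], y5] + [[[[y1, y4], y2], y3], y5]


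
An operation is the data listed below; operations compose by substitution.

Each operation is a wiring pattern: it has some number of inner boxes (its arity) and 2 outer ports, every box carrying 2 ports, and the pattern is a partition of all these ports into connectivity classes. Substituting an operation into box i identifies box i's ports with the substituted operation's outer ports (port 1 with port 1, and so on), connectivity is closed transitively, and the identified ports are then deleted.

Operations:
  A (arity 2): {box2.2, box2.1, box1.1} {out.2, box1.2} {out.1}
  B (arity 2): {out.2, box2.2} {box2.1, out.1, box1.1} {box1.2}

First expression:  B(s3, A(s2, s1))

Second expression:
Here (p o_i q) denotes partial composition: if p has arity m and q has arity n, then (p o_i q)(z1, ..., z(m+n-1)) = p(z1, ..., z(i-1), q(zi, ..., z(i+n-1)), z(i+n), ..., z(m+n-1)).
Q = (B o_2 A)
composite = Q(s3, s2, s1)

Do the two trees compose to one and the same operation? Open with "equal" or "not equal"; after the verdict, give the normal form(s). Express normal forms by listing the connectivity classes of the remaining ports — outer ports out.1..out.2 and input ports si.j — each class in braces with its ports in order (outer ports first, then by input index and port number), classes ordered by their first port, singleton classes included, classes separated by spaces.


equal; both compose to {out.1, s3.1} {out.2, s2.2} {s1.1, s1.2, s2.1} {s3.2}

The first composite normalizes to {out.1, s3.1} {out.2, s2.2} {s1.1, s1.2, s2.1} {s3.2}
The second composite normalizes to {out.1, s3.1} {out.2, s2.2} {s1.1, s1.2, s2.1} {s3.2}
Identical normal forms: equal.
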